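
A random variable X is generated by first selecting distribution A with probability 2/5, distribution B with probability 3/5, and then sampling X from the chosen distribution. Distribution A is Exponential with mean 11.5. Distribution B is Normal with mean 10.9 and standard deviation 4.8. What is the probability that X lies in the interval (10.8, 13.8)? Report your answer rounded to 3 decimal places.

Conditional on each component, P(10.8 < X < 13.8): A: 0.0897734; B: 0.235444.
By total probability, P(10.8 < X < 13.8) = 0.4·0.0897734 + 0.6·0.235444 = 0.177176.

0.177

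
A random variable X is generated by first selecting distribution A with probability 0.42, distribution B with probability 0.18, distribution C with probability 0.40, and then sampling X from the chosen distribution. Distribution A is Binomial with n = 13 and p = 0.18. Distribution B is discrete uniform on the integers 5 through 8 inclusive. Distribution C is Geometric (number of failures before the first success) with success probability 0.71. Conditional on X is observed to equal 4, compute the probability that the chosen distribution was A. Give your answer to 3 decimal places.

0.963

Likelihoods P(X=4 | ·): A: 0.125812; B: 0; C: 0.0050217.
Posterior ∝ prior × likelihood. Numerator for A: 0.42·0.125812 = 0.0528409.
Normalizing constant: 0.42·0.125812 + 0.18·0 + 0.4·0.0050217 = 0.0548496.
P(A | observation) = 0.0528409 / 0.0548496 = 0.963378.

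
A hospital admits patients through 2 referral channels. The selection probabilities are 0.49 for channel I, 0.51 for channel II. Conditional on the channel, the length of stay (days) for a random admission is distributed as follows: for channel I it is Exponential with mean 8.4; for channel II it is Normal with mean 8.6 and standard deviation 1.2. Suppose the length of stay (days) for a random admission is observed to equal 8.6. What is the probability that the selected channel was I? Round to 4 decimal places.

Likelihoods f(8.6 | ·): I: 0.0427647; II: 0.332452.
Posterior ∝ prior × likelihood. Numerator for I: 0.49·0.0427647 = 0.0209547.
Normalizing constant: 0.49·0.0427647 + 0.51·0.332452 = 0.190505.
P(I | observation) = 0.0209547 / 0.190505 = 0.109996.

0.1100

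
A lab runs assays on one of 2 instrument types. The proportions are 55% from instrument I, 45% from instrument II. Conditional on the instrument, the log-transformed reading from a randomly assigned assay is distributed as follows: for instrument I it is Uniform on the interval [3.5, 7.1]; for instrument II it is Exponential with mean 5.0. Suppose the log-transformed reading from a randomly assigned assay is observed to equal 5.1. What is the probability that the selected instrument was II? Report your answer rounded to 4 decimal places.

Likelihoods f(5.1 | ·): I: 0.277778; II: 0.072119.
Posterior ∝ prior × likelihood. Numerator for II: 0.45·0.072119 = 0.0324535.
Normalizing constant: 0.55·0.277778 + 0.45·0.072119 = 0.185231.
P(II | observation) = 0.0324535 / 0.185231 = 0.175205.

0.1752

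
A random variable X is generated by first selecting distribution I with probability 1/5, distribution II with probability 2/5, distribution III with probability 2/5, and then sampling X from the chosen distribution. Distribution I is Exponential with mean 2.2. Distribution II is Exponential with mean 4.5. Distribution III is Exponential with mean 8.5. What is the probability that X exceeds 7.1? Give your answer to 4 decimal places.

0.2640

Conditional on each component, P(X > 7.1): I: 0.0396655; II: 0.206433; III: 0.433747.
By total probability, P(X > 7.1) = 0.2·0.0396655 + 0.4·0.206433 + 0.4·0.433747 = 0.264005.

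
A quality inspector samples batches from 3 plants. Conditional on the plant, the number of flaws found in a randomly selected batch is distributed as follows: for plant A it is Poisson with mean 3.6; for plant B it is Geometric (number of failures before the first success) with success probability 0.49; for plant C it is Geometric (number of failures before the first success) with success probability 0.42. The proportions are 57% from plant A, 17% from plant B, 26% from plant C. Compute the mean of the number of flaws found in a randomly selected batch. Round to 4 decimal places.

2.5880

Component means — A: 3.6; B: 1.04082; C: 1.38095.
E[X] = 0.57·3.6 + 0.17·1.04082 + 0.26·1.38095 = 2.58799.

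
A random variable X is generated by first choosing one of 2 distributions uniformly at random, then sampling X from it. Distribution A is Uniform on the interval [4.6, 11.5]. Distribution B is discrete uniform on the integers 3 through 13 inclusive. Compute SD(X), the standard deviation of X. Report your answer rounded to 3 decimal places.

2.643

Per component, A: μ=8.05, E[X²]=68.77; B: μ=8, E[X²]=74.
E[X] = 0.5·8.05 + 0.5·8 = 8.025.
E[X²] = 0.5·68.77 + 0.5·74 = 71.385.
Var(X) = E[X²] − (E[X])² = 71.385 − 64.4006 = 6.98438.
SD(X) = √6.98438 = 2.6428.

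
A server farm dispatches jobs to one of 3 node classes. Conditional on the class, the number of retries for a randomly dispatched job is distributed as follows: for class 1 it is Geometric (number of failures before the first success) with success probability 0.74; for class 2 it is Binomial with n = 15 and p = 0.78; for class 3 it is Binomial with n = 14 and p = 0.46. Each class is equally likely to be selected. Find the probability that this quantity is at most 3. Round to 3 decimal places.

0.350

Conditional on each class, P(X ≤ 3): 1: 0.99543; 2: 2.96375e-06; 3: 0.0544926.
By total probability, P(X ≤ 3) = 0.333333·0.99543 + 0.333333·2.96375e-06 + 0.333333·0.0544926 = 0.349975.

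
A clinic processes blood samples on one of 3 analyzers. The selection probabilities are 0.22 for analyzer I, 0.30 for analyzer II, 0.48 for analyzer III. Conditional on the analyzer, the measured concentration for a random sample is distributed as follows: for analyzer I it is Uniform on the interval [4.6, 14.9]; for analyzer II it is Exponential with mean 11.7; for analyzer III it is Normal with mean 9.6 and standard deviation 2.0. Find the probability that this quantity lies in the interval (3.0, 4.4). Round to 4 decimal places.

0.0282

Conditional on each analyzer, P(3.0 < X < 4.4): I: 0; II: 0.087269; III: 0.00417776.
By total probability, P(3.0 < X < 4.4) = 0.22·0 + 0.3·0.087269 + 0.48·0.00417776 = 0.028186.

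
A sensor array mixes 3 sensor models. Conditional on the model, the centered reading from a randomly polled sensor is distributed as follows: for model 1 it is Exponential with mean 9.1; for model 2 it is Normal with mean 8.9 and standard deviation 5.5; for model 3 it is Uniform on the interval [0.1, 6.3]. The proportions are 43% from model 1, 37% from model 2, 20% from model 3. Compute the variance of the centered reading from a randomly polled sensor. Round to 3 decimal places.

Per component, 1: μ=9.1, E[X²]=165.62; 2: μ=8.9, E[X²]=109.46; 3: μ=3.2, E[X²]=13.4433.
E[X] = 0.43·9.1 + 0.37·8.9 + 0.2·3.2 = 7.846.
E[X²] = 0.43·165.62 + 0.37·109.46 + 0.2·13.4433 = 114.405.
Var(X) = E[X²] − (E[X])² = 114.405 − 61.5597 = 52.8458.

52.846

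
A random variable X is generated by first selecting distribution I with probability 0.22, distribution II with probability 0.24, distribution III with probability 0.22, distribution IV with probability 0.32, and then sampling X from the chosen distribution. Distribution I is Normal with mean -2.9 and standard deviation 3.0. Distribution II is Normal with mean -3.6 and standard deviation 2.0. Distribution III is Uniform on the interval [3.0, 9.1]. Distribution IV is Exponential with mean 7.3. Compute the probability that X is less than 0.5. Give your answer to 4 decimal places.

0.4481

Conditional on each component, P(X < 0.5): I: 0.871463; II: 0.979818; III: 0; IV: 0.0662001.
By total probability, P(X < 0.5) = 0.22·0.871463 + 0.24·0.979818 + 0.22·0 + 0.32·0.0662001 = 0.448062.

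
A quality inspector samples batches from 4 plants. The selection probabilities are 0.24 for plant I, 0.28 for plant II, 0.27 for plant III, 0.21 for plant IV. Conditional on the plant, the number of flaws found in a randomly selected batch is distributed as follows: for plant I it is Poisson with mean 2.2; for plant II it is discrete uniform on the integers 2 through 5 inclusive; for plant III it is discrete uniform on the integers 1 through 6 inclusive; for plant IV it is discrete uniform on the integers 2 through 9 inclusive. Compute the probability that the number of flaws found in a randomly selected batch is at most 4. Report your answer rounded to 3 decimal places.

0.691

Conditional on each plant, P(X ≤ 4): I: 0.927504; II: 0.75; III: 0.666667; IV: 0.375.
By total probability, P(X ≤ 4) = 0.24·0.927504 + 0.28·0.75 + 0.27·0.666667 + 0.21·0.375 = 0.691351.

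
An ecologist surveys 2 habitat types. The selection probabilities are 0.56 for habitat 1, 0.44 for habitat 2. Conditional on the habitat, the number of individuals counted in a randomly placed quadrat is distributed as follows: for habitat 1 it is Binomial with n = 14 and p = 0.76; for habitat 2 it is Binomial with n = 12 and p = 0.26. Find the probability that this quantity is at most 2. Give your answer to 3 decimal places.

Conditional on each habitat, P(X ≤ 2): 1: 2.01493e-06; 2: 0.360338.
By total probability, P(X ≤ 2) = 0.56·2.01493e-06 + 0.44·0.360338 = 0.15855.

0.159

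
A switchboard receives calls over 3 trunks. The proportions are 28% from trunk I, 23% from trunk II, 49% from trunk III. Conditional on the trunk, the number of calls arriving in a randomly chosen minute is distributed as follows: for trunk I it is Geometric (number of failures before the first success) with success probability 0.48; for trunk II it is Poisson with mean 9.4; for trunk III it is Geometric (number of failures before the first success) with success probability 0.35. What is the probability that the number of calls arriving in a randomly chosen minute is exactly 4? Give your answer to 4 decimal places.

Conditional on each trunk, P(X = 4): I: 0.0350958; II: 0.0269111; III: 0.0624772.
By total probability, P(X = 4) = 0.28·0.0350958 + 0.23·0.0269111 + 0.49·0.0624772 = 0.0466302.

0.0466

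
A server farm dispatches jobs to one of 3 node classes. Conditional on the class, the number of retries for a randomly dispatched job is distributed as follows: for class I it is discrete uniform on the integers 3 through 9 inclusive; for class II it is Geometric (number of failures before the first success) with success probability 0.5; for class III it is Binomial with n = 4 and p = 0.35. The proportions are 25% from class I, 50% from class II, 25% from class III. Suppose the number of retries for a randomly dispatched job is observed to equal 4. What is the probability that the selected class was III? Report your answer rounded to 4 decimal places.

Likelihoods P(X=4 | ·): I: 0.142857; II: 0.03125; III: 0.0150062.
Posterior ∝ prior × likelihood. Numerator for III: 0.25·0.0150062 = 0.00375156.
Normalizing constant: 0.25·0.142857 + 0.5·0.03125 + 0.25·0.0150062 = 0.0550908.
P(III | observation) = 0.00375156 / 0.0550908 = 0.0680977.

0.0681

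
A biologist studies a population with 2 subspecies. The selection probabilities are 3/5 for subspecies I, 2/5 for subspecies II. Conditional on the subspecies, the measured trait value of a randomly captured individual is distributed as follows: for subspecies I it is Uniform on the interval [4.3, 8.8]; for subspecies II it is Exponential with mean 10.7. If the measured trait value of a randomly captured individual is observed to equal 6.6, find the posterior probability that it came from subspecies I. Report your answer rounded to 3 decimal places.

Likelihoods f(6.6 | ·): I: 0.222222; II: 0.0504352.
Posterior ∝ prior × likelihood. Numerator for I: 0.6·0.222222 = 0.133333.
Normalizing constant: 0.6·0.222222 + 0.4·0.0504352 = 0.153507.
P(I | observation) = 0.133333 / 0.153507 = 0.868579.

0.869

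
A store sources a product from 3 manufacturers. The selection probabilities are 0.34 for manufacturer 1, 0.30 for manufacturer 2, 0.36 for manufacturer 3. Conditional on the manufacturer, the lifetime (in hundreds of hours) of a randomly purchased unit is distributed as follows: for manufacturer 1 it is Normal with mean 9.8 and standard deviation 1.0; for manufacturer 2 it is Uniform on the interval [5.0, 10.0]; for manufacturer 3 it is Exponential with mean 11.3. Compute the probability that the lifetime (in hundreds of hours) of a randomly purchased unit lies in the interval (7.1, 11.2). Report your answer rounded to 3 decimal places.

0.544

Conditional on each manufacturer, P(7.1 < X < 11.2): 1: 0.915776; 2: 0.58; 3: 0.162339.
By total probability, P(7.1 < X < 11.2) = 0.34·0.915776 + 0.3·0.58 + 0.36·0.162339 = 0.543806.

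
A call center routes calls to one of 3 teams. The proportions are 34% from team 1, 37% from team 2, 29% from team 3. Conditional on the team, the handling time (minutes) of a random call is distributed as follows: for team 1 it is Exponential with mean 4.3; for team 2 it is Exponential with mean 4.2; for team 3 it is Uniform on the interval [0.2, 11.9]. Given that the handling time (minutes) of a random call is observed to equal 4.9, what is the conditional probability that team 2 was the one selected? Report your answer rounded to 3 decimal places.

Likelihoods f(4.9 | ·): 1: 0.0744111; 2: 0.0741436; 3: 0.0854701.
Posterior ∝ prior × likelihood. Numerator for 2: 0.37·0.0741436 = 0.0274331.
Normalizing constant: 0.34·0.0744111 + 0.37·0.0741436 + 0.29·0.0854701 = 0.0775192.
P(2 | observation) = 0.0274331 / 0.0775192 = 0.353888.

0.354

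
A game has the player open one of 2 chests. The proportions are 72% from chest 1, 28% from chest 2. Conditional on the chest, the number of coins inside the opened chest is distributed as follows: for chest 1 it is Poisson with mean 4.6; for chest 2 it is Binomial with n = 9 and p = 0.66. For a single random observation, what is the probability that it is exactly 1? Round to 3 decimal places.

Conditional on each chest, P(X = 1): 1: 0.0462384; 2: 0.00106076.
By total probability, P(X = 1) = 0.72·0.0462384 + 0.28·0.00106076 = 0.0335887.

0.034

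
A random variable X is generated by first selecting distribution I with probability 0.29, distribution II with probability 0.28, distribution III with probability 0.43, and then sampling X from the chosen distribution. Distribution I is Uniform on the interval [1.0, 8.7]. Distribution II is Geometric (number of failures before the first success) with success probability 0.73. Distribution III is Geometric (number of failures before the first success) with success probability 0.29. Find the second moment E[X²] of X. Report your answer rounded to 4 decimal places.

14.6422

For each component E[X²] = Var + (mean)², giving I: 28.4633; II: 0.64346; III: 14.4364.
Overall E[X²] = 0.29·28.4633 + 0.28·0.64346 + 0.43·14.4364 = 14.6422.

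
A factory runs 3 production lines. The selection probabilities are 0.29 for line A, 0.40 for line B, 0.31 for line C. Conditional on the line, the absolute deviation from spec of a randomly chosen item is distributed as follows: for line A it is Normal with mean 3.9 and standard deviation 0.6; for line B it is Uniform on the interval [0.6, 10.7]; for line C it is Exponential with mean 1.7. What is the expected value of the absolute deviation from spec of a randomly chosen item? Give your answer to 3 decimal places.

Component means — A: 3.9; B: 5.65; C: 1.7.
E[X] = 0.29·3.9 + 0.4·5.65 + 0.31·1.7 = 3.918.

3.918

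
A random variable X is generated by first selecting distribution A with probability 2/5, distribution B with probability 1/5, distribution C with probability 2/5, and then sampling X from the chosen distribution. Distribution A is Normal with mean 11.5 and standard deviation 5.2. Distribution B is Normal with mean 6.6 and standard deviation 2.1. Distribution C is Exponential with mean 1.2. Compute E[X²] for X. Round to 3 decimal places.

74.462

For each component E[X²] = Var + (mean)², giving A: 159.29; B: 47.97; C: 2.88.
Overall E[X²] = 0.4·159.29 + 0.2·47.97 + 0.4·2.88 = 74.462.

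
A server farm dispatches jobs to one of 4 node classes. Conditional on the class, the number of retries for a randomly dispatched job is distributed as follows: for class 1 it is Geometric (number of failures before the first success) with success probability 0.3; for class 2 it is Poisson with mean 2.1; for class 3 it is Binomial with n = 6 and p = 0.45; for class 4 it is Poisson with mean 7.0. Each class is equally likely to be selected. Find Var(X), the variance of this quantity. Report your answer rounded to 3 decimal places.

Per component, 1: μ=2.33333, E[X²]=13.2222; 2: μ=2.1, E[X²]=6.51; 3: μ=2.7, E[X²]=8.775; 4: μ=7, E[X²]=56.
E[X] = 0.25·2.33333 + 0.25·2.1 + 0.25·2.7 + 0.25·7 = 3.53333.
E[X²] = 0.25·13.2222 + 0.25·6.51 + 0.25·8.775 + 0.25·56 = 21.1268.
Var(X) = E[X²] − (E[X])² = 21.1268 − 12.4844 = 8.64236.

8.642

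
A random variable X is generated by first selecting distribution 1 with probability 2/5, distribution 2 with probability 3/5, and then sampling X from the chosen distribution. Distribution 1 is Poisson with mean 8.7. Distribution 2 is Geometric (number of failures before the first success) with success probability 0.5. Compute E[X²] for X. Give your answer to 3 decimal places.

35.556

For each component E[X²] = Var + (mean)², giving 1: 84.39; 2: 3.
Overall E[X²] = 0.4·84.39 + 0.6·3 = 35.556.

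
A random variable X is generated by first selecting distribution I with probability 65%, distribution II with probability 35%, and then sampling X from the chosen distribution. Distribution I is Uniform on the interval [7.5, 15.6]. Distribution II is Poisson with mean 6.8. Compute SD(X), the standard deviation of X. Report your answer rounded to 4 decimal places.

Per component, I: μ=11.55, E[X²]=138.87; II: μ=6.8, E[X²]=53.04.
E[X] = 0.65·11.55 + 0.35·6.8 = 9.8875.
E[X²] = 0.65·138.87 + 0.35·53.04 = 108.829.
Var(X) = E[X²] − (E[X])² = 108.829 − 97.7627 = 11.0668.
SD(X) = √11.0668 = 3.32669.

3.3267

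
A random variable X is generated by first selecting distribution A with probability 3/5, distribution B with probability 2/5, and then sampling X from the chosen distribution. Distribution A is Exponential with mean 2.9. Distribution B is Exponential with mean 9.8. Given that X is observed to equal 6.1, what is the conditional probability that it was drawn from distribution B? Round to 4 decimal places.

Likelihoods f(6.1 | ·): A: 0.042081; B: 0.054758.
Posterior ∝ prior × likelihood. Numerator for B: 0.4·0.054758 = 0.0219032.
Normalizing constant: 0.6·0.042081 + 0.4·0.054758 = 0.0471518.
P(B | observation) = 0.0219032 / 0.0471518 = 0.464525.

0.4645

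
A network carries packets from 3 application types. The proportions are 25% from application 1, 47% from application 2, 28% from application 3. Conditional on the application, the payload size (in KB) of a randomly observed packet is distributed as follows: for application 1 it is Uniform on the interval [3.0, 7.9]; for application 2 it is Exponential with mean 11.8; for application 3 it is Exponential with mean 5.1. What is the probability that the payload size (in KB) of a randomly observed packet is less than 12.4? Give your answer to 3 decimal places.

0.811

Conditional on each application, P(X < 12.4): 1: 1; 2: 0.650359; 3: 0.912084.
By total probability, P(X < 12.4) = 0.25·1 + 0.47·0.650359 + 0.28·0.912084 = 0.811052.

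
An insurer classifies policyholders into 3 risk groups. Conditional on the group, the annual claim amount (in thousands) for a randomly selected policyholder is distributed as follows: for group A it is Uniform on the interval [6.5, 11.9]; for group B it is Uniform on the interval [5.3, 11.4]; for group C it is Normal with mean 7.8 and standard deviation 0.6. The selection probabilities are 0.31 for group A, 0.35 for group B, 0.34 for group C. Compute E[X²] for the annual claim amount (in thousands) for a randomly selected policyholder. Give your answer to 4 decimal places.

For each component E[X²] = Var + (mean)², giving A: 87.07; B: 72.8233; C: 61.2.
Overall E[X²] = 0.31·87.07 + 0.35·72.8233 + 0.34·61.2 = 73.2879.

73.2879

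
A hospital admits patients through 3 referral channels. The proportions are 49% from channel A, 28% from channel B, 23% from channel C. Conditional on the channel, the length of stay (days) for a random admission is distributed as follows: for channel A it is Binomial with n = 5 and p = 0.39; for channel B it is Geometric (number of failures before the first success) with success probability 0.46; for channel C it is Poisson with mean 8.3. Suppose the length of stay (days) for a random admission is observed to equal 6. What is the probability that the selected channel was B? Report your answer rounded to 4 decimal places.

Likelihoods P(X=6 | ·): A: 0; B: 0.0114057; C: 0.112847.
Posterior ∝ prior × likelihood. Numerator for B: 0.28·0.0114057 = 0.00319358.
Normalizing constant: 0.49·0 + 0.28·0.0114057 + 0.23·0.112847 = 0.0291485.
P(B | observation) = 0.00319358 / 0.0291485 = 0.109563.

0.1096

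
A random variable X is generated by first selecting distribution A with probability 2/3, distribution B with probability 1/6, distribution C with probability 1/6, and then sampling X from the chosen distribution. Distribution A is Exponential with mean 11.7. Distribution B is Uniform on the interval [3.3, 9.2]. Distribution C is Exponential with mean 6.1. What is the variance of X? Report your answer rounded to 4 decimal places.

104.7305

Per component, A: μ=11.7, E[X²]=273.78; B: μ=6.25, E[X²]=41.9633; C: μ=6.1, E[X²]=74.42.
E[X] = 0.666667·11.7 + 0.166667·6.25 + 0.166667·6.1 = 9.85833.
E[X²] = 0.666667·273.78 + 0.166667·41.9633 + 0.166667·74.42 = 201.917.
Var(X) = E[X²] − (E[X])² = 201.917 − 97.1867 = 104.73.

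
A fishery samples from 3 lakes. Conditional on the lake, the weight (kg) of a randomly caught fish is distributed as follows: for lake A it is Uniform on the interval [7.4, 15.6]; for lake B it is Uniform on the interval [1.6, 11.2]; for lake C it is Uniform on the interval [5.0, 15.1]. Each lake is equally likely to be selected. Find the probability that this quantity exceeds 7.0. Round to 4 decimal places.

0.7465

Conditional on each lake, P(X > 7.0): A: 1; B: 0.4375; C: 0.80198.
By total probability, P(X > 7.0) = 0.333333·1 + 0.333333·0.4375 + 0.333333·0.80198 = 0.746493.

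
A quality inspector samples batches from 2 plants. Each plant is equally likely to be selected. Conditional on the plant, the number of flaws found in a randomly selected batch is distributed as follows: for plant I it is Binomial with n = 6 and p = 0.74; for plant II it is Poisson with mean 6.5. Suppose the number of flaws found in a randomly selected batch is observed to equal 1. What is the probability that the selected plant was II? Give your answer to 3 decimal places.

Likelihoods P(X=1 | ·): I: 0.00527533; II: 0.00977235.
Posterior ∝ prior × likelihood. Numerator for II: 0.5·0.00977235 = 0.00488618.
Normalizing constant: 0.5·0.00527533 + 0.5·0.00977235 = 0.00752384.
P(II | observation) = 0.00488618 / 0.00752384 = 0.649426.

0.649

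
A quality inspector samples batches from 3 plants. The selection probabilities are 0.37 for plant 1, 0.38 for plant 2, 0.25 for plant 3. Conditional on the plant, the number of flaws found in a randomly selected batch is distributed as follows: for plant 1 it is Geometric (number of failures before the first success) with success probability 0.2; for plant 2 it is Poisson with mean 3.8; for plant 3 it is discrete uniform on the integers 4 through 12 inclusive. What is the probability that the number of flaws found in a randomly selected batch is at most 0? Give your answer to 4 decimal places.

0.0825

Conditional on each plant, P(X ≤ 0): 1: 0.2; 2: 0.0223708; 3: 0.
By total probability, P(X ≤ 0) = 0.37·0.2 + 0.38·0.0223708 + 0.25·0 = 0.0825009.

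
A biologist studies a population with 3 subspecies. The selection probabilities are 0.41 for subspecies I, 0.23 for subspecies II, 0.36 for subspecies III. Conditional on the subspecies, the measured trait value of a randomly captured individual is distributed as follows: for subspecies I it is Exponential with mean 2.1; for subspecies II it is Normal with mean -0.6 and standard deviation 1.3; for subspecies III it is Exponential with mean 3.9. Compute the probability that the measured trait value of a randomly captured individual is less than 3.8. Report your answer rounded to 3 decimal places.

0.797

Conditional on each subspecies, P(X < 3.8): I: 0.836268; II: 0.999644; III: 0.622566.
By total probability, P(X < 3.8) = 0.41·0.836268 + 0.23·0.999644 + 0.36·0.622566 = 0.796912.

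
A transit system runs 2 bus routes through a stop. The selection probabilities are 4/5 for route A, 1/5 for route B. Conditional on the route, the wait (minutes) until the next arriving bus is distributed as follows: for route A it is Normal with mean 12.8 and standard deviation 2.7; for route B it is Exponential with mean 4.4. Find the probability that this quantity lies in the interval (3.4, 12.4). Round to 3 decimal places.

0.433

Conditional on each route, P(3.4 < X < 12.4): A: 0.440864; B: 0.402038.
By total probability, P(3.4 < X < 12.4) = 0.8·0.440864 + 0.2·0.402038 = 0.433098.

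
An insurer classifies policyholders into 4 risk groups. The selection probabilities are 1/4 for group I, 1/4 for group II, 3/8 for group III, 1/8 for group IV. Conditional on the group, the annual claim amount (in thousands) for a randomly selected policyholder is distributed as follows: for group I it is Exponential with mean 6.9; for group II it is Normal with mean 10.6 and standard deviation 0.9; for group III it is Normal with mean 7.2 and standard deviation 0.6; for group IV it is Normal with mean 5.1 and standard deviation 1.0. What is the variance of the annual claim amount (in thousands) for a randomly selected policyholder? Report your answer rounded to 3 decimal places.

Per component, I: μ=6.9, E[X²]=95.22; II: μ=10.6, E[X²]=113.17; III: μ=7.2, E[X²]=52.2; IV: μ=5.1, E[X²]=27.01.
E[X] = 0.25·6.9 + 0.25·10.6 + 0.375·7.2 + 0.125·5.1 = 7.7125.
E[X²] = 0.25·95.22 + 0.25·113.17 + 0.375·52.2 + 0.125·27.01 = 75.0488.
Var(X) = E[X²] − (E[X])² = 75.0488 − 59.4827 = 15.5661.

15.566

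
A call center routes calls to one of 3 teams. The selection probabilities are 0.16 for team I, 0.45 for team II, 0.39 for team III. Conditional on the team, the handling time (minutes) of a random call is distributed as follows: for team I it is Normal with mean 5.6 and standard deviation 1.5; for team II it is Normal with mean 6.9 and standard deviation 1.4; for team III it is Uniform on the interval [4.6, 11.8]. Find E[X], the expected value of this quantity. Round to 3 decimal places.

Component means — I: 5.6; II: 6.9; III: 8.2.
E[X] = 0.16·5.6 + 0.45·6.9 + 0.39·8.2 = 7.199.

7.199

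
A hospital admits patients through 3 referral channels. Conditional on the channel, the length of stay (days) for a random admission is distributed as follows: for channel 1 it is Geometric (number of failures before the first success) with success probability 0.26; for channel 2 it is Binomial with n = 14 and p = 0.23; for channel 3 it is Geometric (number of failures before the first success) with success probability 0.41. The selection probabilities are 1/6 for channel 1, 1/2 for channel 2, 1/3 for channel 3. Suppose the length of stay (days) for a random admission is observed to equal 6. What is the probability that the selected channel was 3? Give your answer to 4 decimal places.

0.1429

Likelihoods P(X=6 | ·): 1: 0.0426937; 2: 0.0549349; 3: 0.017294.
Posterior ∝ prior × likelihood. Numerator for 3: 0.333333·0.017294 = 0.00576467.
Normalizing constant: 0.166667·0.0426937 + 0.5·0.0549349 + 0.333333·0.017294 = 0.0403477.
P(3 | observation) = 0.00576467 / 0.0403477 = 0.142875.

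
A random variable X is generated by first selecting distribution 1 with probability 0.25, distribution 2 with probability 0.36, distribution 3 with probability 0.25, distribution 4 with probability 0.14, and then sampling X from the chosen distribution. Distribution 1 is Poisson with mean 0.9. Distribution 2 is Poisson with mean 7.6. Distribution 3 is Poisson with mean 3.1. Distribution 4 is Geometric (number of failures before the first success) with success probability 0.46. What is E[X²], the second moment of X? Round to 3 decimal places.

For each component E[X²] = Var + (mean)², giving 1: 1.71; 2: 65.36; 3: 12.71; 4: 3.93006.
Overall E[X²] = 0.25·1.71 + 0.36·65.36 + 0.25·12.71 + 0.14·3.93006 = 27.6848.

27.685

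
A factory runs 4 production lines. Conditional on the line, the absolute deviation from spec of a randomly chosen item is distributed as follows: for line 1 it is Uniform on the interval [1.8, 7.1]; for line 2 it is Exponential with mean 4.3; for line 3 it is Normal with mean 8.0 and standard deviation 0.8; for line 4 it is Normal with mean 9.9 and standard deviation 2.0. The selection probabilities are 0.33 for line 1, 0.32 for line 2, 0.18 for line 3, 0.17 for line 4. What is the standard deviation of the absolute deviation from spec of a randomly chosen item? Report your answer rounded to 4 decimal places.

3.5365

Per component, 1: μ=4.45, E[X²]=22.1433; 2: μ=4.3, E[X²]=36.98; 3: μ=8, E[X²]=64.64; 4: μ=9.9, E[X²]=102.01.
E[X] = 0.33·4.45 + 0.32·4.3 + 0.18·8 + 0.17·9.9 = 5.9675.
E[X²] = 0.33·22.1433 + 0.32·36.98 + 0.18·64.64 + 0.17·102.01 = 48.1178.
Var(X) = E[X²] − (E[X])² = 48.1178 − 35.6111 = 12.5067.
SD(X) = √12.5067 = 3.53649.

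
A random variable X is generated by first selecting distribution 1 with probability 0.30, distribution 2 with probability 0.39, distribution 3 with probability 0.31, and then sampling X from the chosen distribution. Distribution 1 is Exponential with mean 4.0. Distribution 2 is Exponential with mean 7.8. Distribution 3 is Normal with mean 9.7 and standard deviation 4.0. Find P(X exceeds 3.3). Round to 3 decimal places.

Conditional on each component, P(X > 3.3): 1: 0.438235; 2: 0.655028; 3: 0.945201.
By total probability, P(X > 3.3) = 0.3·0.438235 + 0.39·0.655028 + 0.31·0.945201 = 0.679944.

0.680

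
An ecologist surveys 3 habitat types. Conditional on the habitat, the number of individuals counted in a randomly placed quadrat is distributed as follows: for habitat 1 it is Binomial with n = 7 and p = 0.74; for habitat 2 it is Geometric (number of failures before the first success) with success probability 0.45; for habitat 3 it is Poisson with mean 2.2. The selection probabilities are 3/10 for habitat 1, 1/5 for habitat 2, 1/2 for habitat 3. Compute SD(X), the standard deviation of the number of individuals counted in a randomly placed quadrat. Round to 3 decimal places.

Per component, 1: μ=5.18, E[X²]=28.1792; 2: μ=1.22222, E[X²]=4.20988; 3: μ=2.2, E[X²]=7.04.
E[X] = 0.3·5.18 + 0.2·1.22222 + 0.5·2.2 = 2.89844.
E[X²] = 0.3·28.1792 + 0.2·4.20988 + 0.5·7.04 = 12.8157.
Var(X) = E[X²] − (E[X])² = 12.8157 − 8.40098 = 4.41476.
SD(X) = √4.41476 = 2.10113.

2.101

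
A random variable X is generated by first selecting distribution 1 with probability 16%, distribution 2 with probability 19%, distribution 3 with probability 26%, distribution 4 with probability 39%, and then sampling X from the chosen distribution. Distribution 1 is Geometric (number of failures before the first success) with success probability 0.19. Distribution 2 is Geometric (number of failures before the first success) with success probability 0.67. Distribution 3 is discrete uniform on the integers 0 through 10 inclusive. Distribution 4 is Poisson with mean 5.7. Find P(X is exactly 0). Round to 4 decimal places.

Conditional on each component, P(X = 0): 1: 0.19; 2: 0.67; 3: 0.0909091; 4: 0.00334597.
By total probability, P(X = 0) = 0.16·0.19 + 0.19·0.67 + 0.26·0.0909091 + 0.39·0.00334597 = 0.182641.

0.1826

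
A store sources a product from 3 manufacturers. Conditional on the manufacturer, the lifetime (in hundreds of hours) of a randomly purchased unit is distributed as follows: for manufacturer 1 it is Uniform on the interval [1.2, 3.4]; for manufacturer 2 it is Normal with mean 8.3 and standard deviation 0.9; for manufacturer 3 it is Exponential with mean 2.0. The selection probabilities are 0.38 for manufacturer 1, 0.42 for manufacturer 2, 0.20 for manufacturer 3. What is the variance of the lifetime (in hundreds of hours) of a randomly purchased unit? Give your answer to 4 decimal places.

Per component, 1: μ=2.3, E[X²]=5.69333; 2: μ=8.3, E[X²]=69.7; 3: μ=2, E[X²]=8.
E[X] = 0.38·2.3 + 0.42·8.3 + 0.2·2 = 4.76.
E[X²] = 0.38·5.69333 + 0.42·69.7 + 0.2·8 = 33.0375.
Var(X) = E[X²] − (E[X])² = 33.0375 − 22.6576 = 10.3799.

10.3799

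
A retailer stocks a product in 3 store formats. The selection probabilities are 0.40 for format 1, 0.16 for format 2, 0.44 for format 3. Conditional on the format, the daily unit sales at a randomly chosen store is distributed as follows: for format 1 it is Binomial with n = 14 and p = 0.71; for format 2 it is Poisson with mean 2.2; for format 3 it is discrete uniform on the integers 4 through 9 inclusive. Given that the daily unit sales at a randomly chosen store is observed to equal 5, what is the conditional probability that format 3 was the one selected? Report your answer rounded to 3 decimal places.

Likelihoods P(X=5 | ·): 1: 0.00524008; 2: 0.0475866; 3: 0.166667.
Posterior ∝ prior × likelihood. Numerator for 3: 0.44·0.166667 = 0.0733333.
Normalizing constant: 0.4·0.00524008 + 0.16·0.0475866 + 0.44·0.166667 = 0.0830432.
P(3 | observation) = 0.0733333 / 0.0830432 = 0.883074.

0.883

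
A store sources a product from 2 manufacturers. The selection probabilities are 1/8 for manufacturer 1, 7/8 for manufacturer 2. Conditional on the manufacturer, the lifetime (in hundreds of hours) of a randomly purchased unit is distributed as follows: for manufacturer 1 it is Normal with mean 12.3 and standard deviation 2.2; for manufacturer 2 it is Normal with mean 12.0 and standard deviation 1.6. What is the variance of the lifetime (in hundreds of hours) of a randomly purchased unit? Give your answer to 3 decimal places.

Per component, 1: μ=12.3, E[X²]=156.13; 2: μ=12, E[X²]=146.56.
E[X] = 0.125·12.3 + 0.875·12 = 12.0375.
E[X²] = 0.125·156.13 + 0.875·146.56 = 147.756.
Var(X) = E[X²] − (E[X])² = 147.756 − 144.901 = 2.85484.

2.855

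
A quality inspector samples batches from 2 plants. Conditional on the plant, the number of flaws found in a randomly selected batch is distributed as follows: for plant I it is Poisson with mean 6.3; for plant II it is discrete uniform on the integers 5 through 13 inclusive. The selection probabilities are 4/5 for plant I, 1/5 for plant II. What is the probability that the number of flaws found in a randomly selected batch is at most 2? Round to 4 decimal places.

Conditional on each plant, P(X ≤ 2): I: 0.0498465; II: 0.
By total probability, P(X ≤ 2) = 0.8·0.0498465 + 0.2·0 = 0.0398772.

0.0399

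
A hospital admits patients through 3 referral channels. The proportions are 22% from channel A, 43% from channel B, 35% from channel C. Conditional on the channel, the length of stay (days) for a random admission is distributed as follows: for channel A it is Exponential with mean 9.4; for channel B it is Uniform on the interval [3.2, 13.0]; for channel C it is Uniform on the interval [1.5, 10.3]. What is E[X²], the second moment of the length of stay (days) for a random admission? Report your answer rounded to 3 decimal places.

For each component E[X²] = Var + (mean)², giving A: 176.72; B: 73.6133; C: 41.2633.
Overall E[X²] = 0.22·176.72 + 0.43·73.6133 + 0.35·41.2633 = 84.9743.

84.974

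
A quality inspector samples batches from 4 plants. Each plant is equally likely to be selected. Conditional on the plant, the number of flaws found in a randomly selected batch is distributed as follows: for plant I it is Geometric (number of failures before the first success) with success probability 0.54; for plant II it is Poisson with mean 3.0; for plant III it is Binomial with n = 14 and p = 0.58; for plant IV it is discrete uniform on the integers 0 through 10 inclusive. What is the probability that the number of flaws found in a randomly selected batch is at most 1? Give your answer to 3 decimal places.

Conditional on each plant, P(X ≤ 1): I: 0.7884; II: 0.199148; III: 0.000108068; IV: 0.181818.
By total probability, P(X ≤ 1) = 0.25·0.7884 + 0.25·0.199148 + 0.25·0.000108068 + 0.25·0.181818 = 0.292369.

0.292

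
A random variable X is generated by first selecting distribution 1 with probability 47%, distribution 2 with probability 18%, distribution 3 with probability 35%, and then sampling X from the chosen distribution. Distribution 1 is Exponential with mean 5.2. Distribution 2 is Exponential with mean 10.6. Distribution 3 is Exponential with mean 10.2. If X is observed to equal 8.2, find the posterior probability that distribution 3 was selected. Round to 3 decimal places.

Likelihoods f(8.2 | ·): 1: 0.0397327; 2: 0.0435242; 3: 0.0438794.
Posterior ∝ prior × likelihood. Numerator for 3: 0.35·0.0438794 = 0.0153578.
Normalizing constant: 0.47·0.0397327 + 0.18·0.0435242 + 0.35·0.0438794 = 0.0418665.
P(3 | observation) = 0.0153578 / 0.0418665 = 0.366828.

0.367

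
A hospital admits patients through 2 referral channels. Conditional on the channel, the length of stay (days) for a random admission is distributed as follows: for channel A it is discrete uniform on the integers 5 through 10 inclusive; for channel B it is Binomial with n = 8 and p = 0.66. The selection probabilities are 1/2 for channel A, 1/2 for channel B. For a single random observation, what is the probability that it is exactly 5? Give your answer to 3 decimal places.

0.221

Conditional on each channel, P(X = 5): A: 0.166667; B: 0.275641.
By total probability, P(X = 5) = 0.5·0.166667 + 0.5·0.275641 = 0.221154.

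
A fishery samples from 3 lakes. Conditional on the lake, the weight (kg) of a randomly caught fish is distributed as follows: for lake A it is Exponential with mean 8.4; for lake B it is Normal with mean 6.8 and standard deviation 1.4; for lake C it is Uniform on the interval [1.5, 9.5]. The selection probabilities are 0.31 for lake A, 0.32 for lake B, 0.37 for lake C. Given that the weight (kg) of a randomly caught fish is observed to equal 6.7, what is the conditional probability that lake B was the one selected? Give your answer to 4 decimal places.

0.5913

Likelihoods f(6.7 | ·): A: 0.0536191; B: 0.284233; C: 0.125.
Posterior ∝ prior × likelihood. Numerator for B: 0.32·0.284233 = 0.0909545.
Normalizing constant: 0.31·0.0536191 + 0.32·0.284233 + 0.37·0.125 = 0.153826.
P(B | observation) = 0.0909545 / 0.153826 = 0.59128.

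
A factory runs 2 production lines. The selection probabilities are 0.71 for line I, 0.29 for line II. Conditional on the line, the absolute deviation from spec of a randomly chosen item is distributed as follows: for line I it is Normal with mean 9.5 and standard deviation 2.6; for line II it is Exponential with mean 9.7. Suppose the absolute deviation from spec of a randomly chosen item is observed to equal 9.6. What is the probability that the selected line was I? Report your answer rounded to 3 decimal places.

Likelihoods f(9.6 | ·): I: 0.153326; II: 0.0383187.
Posterior ∝ prior × likelihood. Numerator for I: 0.71·0.153326 = 0.108861.
Normalizing constant: 0.71·0.153326 + 0.29·0.0383187 = 0.119974.
P(I | observation) = 0.108861 / 0.119974 = 0.907376.

0.907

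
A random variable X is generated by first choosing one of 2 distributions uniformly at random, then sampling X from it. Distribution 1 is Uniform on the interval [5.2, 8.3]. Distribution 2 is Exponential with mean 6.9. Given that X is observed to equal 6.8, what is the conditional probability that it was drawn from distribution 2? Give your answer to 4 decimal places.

0.1436

Likelihoods f(6.8 | ·): 1: 0.322581; 2: 0.0540942.
Posterior ∝ prior × likelihood. Numerator for 2: 0.5·0.0540942 = 0.0270471.
Normalizing constant: 0.5·0.322581 + 0.5·0.0540942 = 0.188337.
P(2 | observation) = 0.0270471 / 0.188337 = 0.14361.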